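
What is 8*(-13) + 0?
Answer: -104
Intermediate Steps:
8*(-13) + 0 = -104 + 0 = -104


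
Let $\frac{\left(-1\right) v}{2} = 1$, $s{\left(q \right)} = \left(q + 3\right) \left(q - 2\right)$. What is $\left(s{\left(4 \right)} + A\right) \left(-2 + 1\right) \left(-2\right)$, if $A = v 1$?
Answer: $24$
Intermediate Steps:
$s{\left(q \right)} = \left(-2 + q\right) \left(3 + q\right)$ ($s{\left(q \right)} = \left(3 + q\right) \left(-2 + q\right) = \left(-2 + q\right) \left(3 + q\right)$)
$v = -2$ ($v = \left(-2\right) 1 = -2$)
$A = -2$ ($A = \left(-2\right) 1 = -2$)
$\left(s{\left(4 \right)} + A\right) \left(-2 + 1\right) \left(-2\right) = \left(\left(-6 + 4 + 4^{2}\right) - 2\right) \left(-2 + 1\right) \left(-2\right) = \left(\left(-6 + 4 + 16\right) - 2\right) \left(\left(-1\right) \left(-2\right)\right) = \left(14 - 2\right) 2 = 12 \cdot 2 = 24$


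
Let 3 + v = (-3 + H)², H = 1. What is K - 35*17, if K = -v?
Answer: -596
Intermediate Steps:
v = 1 (v = -3 + (-3 + 1)² = -3 + (-2)² = -3 + 4 = 1)
K = -1 (K = -1*1 = -1)
K - 35*17 = -1 - 35*17 = -1 - 595 = -596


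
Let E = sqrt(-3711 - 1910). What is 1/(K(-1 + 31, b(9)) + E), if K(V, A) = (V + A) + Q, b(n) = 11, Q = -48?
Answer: -1/810 - I*sqrt(5621)/5670 ≈ -0.0012346 - 0.013223*I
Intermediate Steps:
K(V, A) = -48 + A + V (K(V, A) = (V + A) - 48 = (A + V) - 48 = -48 + A + V)
E = I*sqrt(5621) (E = sqrt(-5621) = I*sqrt(5621) ≈ 74.973*I)
1/(K(-1 + 31, b(9)) + E) = 1/((-48 + 11 + (-1 + 31)) + I*sqrt(5621)) = 1/((-48 + 11 + 30) + I*sqrt(5621)) = 1/(-7 + I*sqrt(5621))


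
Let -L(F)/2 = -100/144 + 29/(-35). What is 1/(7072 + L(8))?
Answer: 630/4457279 ≈ 0.00014134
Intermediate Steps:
L(F) = 1919/630 (L(F) = -2*(-100/144 + 29/(-35)) = -2*(-100*1/144 + 29*(-1/35)) = -2*(-25/36 - 29/35) = -2*(-1919/1260) = 1919/630)
1/(7072 + L(8)) = 1/(7072 + 1919/630) = 1/(4457279/630) = 630/4457279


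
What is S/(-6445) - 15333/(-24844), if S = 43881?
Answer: -991358379/160119580 ≈ -6.1914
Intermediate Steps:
S/(-6445) - 15333/(-24844) = 43881/(-6445) - 15333/(-24844) = 43881*(-1/6445) - 15333*(-1/24844) = -43881/6445 + 15333/24844 = -991358379/160119580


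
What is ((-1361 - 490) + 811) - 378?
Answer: -1418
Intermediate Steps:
((-1361 - 490) + 811) - 378 = (-1851 + 811) - 378 = -1040 - 378 = -1418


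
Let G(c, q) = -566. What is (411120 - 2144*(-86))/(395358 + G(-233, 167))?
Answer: 74438/49349 ≈ 1.5084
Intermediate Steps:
(411120 - 2144*(-86))/(395358 + G(-233, 167)) = (411120 - 2144*(-86))/(395358 - 566) = (411120 + 184384)/394792 = 595504*(1/394792) = 74438/49349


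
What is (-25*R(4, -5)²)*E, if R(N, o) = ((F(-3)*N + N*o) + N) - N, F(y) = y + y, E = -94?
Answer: 4549600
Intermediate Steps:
F(y) = 2*y
R(N, o) = -6*N + N*o (R(N, o) = (((2*(-3))*N + N*o) + N) - N = ((-6*N + N*o) + N) - N = (-5*N + N*o) - N = -6*N + N*o)
(-25*R(4, -5)²)*E = -25*16*(-6 - 5)²*(-94) = -25*(4*(-11))²*(-94) = -25*(-44)²*(-94) = -25*1936*(-94) = -48400*(-94) = 4549600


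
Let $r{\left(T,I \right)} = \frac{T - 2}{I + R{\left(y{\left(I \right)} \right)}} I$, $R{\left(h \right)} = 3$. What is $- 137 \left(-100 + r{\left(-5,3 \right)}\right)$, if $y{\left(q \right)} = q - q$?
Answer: $\frac{28359}{2} \approx 14180.0$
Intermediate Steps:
$y{\left(q \right)} = 0$
$r{\left(T,I \right)} = \frac{I \left(-2 + T\right)}{3 + I}$ ($r{\left(T,I \right)} = \frac{T - 2}{I + 3} I = \frac{-2 + T}{3 + I} I = \frac{I \left(-2 + T\right)}{3 + I}$)
$- 137 \left(-100 + r{\left(-5,3 \right)}\right) = - 137 \left(-100 + \frac{3 \left(-2 - 5\right)}{3 + 3}\right) = - 137 \left(-100 + 3 \cdot \frac{1}{6} \left(-7\right)\right) = - 137 \left(-100 - \frac{7}{2}\right) = \left(-137\right) \left(- \frac{207}{2}\right) = \frac{28359}{2}$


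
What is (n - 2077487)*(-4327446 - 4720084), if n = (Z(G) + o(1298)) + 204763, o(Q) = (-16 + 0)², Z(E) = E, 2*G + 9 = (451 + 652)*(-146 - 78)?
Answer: 18058946784005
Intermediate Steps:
G = -247081/2 (G = -9/2 + ((451 + 652)*(-146 - 78))/2 = -9/2 + (1103*(-224))/2 = -9/2 + (½)*(-247072) = -9/2 - 123536 = -247081/2 ≈ -1.2354e+5)
o(Q) = 256 (o(Q) = (-16)² = 256)
n = 162957/2 (n = (-247081/2 + 256) + 204763 = -246569/2 + 204763 = 162957/2 ≈ 81479.)
(n - 2077487)*(-4327446 - 4720084) = (162957/2 - 2077487)*(-4327446 - 4720084) = -3992017/2*(-9047530) = 18058946784005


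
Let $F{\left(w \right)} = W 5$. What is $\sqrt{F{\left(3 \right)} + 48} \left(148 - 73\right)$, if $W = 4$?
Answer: $150 \sqrt{17} \approx 618.47$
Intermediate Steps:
$F{\left(w \right)} = 20$ ($F{\left(w \right)} = 4 \cdot 5 = 20$)
$\sqrt{F{\left(3 \right)} + 48} \left(148 - 73\right) = \sqrt{20 + 48} \left(148 - 73\right) = \sqrt{68} \cdot 75 = 2 \sqrt{17} \cdot 75 = 150 \sqrt{17}$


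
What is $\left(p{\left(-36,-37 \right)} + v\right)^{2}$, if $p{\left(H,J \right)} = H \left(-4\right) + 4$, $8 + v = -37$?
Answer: $10609$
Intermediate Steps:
$v = -45$ ($v = -8 - 37 = -45$)
$p{\left(H,J \right)} = 4 - 4 H$ ($p{\left(H,J \right)} = - 4 H + 4 = 4 - 4 H$)
$\left(p{\left(-36,-37 \right)} + v\right)^{2} = \left(\left(4 - -144\right) - 45\right)^{2} = \left(\left(4 + 144\right) - 45\right)^{2} = \left(148 - 45\right)^{2} = 103^{2} = 10609$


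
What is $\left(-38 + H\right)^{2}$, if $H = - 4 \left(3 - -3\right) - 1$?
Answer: $3969$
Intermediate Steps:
$H = -25$ ($H = - 4 \left(3 + 3\right) - 1 = \left(-4\right) 6 - 1 = -24 - 1 = -25$)
$\left(-38 + H\right)^{2} = \left(-38 - 25\right)^{2} = \left(-63\right)^{2} = 3969$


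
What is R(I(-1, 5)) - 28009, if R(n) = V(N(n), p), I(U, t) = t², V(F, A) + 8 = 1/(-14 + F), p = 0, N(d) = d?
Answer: -308186/11 ≈ -28017.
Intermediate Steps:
V(F, A) = -8 + 1/(-14 + F)
R(n) = (113 - 8*n)/(-14 + n)
R(I(-1, 5)) - 28009 = (113 - 8*5²)/(-14 + 5²) - 28009 = (113 - 8*25)/(-14 + 25) - 28009 = (113 - 200)/11 - 28009 = (1/11)*(-87) - 28009 = -87/11 - 28009 = -308186/11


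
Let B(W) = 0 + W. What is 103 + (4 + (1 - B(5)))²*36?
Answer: 103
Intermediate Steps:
B(W) = W
103 + (4 + (1 - B(5)))²*36 = 103 + (4 + (1 - 1*5))²*36 = 103 + (4 + (1 - 5))²*36 = 103 + (4 - 4)²*36 = 103 + 0²*36 = 103 + 0*36 = 103 + 0 = 103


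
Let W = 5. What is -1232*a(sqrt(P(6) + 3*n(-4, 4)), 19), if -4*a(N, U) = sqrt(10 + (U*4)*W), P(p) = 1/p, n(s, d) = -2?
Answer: 308*sqrt(390) ≈ 6082.5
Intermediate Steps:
a(N, U) = -sqrt(10 + 20*U)/4 (a(N, U) = -sqrt(10 + (U*4)*5)/4 = -sqrt(10 + (4*U)*5)/4 = -sqrt(10 + 20*U)/4)
-1232*a(sqrt(P(6) + 3*n(-4, 4)), 19) = -(-308)*sqrt(10 + 20*19) = -(-308)*sqrt(10 + 380) = -(-308)*sqrt(390) = 308*sqrt(390)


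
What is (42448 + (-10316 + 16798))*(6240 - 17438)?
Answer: -547918140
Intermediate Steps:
(42448 + (-10316 + 16798))*(6240 - 17438) = (42448 + 6482)*(-11198) = 48930*(-11198) = -547918140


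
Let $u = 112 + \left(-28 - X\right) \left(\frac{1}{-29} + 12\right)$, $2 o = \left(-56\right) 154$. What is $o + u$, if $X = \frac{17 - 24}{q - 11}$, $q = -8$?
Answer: $- \frac{2501233}{551} \approx -4539.4$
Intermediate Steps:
$X = \frac{7}{19}$ ($X = \frac{17 - 24}{-8 - 11} = - \frac{7}{-19} = \left(-7\right) \left(- \frac{1}{19}\right) = \frac{7}{19} \approx 0.36842$)
$o = -4312$ ($o = \frac{\left(-56\right) 154}{2} = \frac{1}{2} \left(-8624\right) = -4312$)
$u = - \frac{125321}{551}$ ($u = 112 + \left(-28 - \frac{7}{19}\right) \left(\frac{1}{-29} + 12\right) = 112 + \left(-28 - \frac{7}{19}\right) \left(- \frac{1}{29} + 12\right) = 112 - \frac{187033}{551} = - \frac{125321}{551} \approx -227.44$)
$o + u = -4312 - \frac{125321}{551} = - \frac{2501233}{551}$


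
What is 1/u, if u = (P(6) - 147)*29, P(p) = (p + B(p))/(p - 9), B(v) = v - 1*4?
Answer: -3/13021 ≈ -0.00023040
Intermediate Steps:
B(v) = -4 + v (B(v) = v - 4 = -4 + v)
P(p) = (-4 + 2*p)/(-9 + p) (P(p) = (p + (-4 + p))/(p - 9) = (-4 + 2*p)/(-9 + p))
u = -13021/3 (u = (2*(-2 + 6)/(-9 + 6) - 147)*29 = (2*4/(-3) - 147)*29 = (2*(-⅓)*4 - 147)*29 = (-8/3 - 147)*29 = -449/3*29 = -13021/3 ≈ -4340.3)
1/u = 1/(-13021/3) = -3/13021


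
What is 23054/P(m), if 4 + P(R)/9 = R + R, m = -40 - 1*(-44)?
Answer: 11527/18 ≈ 640.39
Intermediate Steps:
m = 4 (m = -40 + 44 = 4)
P(R) = -36 + 18*R (P(R) = -36 + 9*(R + R) = -36 + 9*(2*R) = -36 + 18*R)
23054/P(m) = 23054/(-36 + 18*4) = 23054/(-36 + 72) = 23054/36 = 23054*(1/36) = 11527/18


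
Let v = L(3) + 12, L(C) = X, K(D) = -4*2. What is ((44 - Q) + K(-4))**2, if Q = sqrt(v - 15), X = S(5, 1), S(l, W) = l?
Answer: (36 - sqrt(2))**2 ≈ 1196.2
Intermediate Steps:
X = 5
K(D) = -8
L(C) = 5
v = 17 (v = 5 + 12 = 17)
Q = sqrt(2) (Q = sqrt(17 - 15) = sqrt(2) ≈ 1.4142)
((44 - Q) + K(-4))**2 = ((44 - sqrt(2)) - 8)**2 = (36 - sqrt(2))**2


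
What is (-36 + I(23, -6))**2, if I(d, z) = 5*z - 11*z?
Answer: 0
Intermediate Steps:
I(d, z) = -6*z (I(d, z) = 5*z - 11*z = -6*z)
(-36 + I(23, -6))**2 = (-36 - 6*(-6))**2 = (-36 + 36)**2 = 0**2 = 0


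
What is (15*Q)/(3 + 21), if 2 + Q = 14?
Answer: 15/2 ≈ 7.5000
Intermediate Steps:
Q = 12 (Q = -2 + 14 = 12)
(15*Q)/(3 + 21) = (15*12)/(3 + 21) = 180/24 = 180*(1/24) = 15/2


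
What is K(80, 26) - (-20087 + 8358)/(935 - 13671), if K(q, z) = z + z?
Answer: 650543/12736 ≈ 51.079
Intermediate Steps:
K(q, z) = 2*z
K(80, 26) - (-20087 + 8358)/(935 - 13671) = 2*26 - (-20087 + 8358)/(935 - 13671) = 52 - (-11729)/(-12736) = 52 - (-11729)*(-1)/12736 = 52 - 1*11729/12736 = 52 - 11729/12736 = 650543/12736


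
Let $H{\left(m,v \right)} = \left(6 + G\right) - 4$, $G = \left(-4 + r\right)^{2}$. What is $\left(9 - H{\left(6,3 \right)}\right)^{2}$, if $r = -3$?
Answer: $1764$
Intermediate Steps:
$G = 49$ ($G = \left(-4 - 3\right)^{2} = \left(-7\right)^{2} = 49$)
$H{\left(m,v \right)} = 51$ ($H{\left(m,v \right)} = \left(6 + 49\right) - 4 = 55 - 4 = 51$)
$\left(9 - H{\left(6,3 \right)}\right)^{2} = \left(9 - 51\right)^{2} = \left(-42\right)^{2} = 1764$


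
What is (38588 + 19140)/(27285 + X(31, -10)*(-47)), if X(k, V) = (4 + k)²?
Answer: -28864/15145 ≈ -1.9058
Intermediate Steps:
(38588 + 19140)/(27285 + X(31, -10)*(-47)) = (38588 + 19140)/(27285 + (4 + 31)²*(-47)) = 57728/(27285 + 35²*(-47)) = 57728/(27285 + 1225*(-47)) = 57728/(27285 - 57575) = 57728/(-30290) = 57728*(-1/30290) = -28864/15145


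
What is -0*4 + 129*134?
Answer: 17286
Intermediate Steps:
-0*4 + 129*134 = -4*0*4 + 17286 = 0*4 + 17286 = 0 + 17286 = 17286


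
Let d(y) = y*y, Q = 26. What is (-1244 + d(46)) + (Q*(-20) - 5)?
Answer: 347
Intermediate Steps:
d(y) = y²
(-1244 + d(46)) + (Q*(-20) - 5) = (-1244 + 46²) + (26*(-20) - 5) = (-1244 + 2116) + (-520 - 5) = 872 - 525 = 347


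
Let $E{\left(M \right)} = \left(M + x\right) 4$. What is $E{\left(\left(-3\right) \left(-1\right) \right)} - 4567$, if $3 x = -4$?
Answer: $- \frac{13681}{3} \approx -4560.3$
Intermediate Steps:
$x = - \frac{4}{3}$ ($x = \frac{1}{3} \left(-4\right) = - \frac{4}{3} \approx -1.3333$)
$E{\left(M \right)} = - \frac{16}{3} + 4 M$ ($E{\left(M \right)} = \left(M - \frac{4}{3}\right) 4 = \left(- \frac{4}{3} + M\right) 4 = - \frac{16}{3} + 4 M$)
$E{\left(\left(-3\right) \left(-1\right) \right)} - 4567 = \left(- \frac{16}{3} + 4 \left(\left(-3\right) \left(-1\right)\right)\right) - 4567 = \left(- \frac{16}{3} + 4 \cdot 3\right) - 4567 = \left(- \frac{16}{3} + 12\right) - 4567 = \frac{20}{3} - 4567 = - \frac{13681}{3}$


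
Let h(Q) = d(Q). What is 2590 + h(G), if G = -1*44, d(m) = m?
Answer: 2546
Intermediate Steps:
G = -44
h(Q) = Q
2590 + h(G) = 2590 - 44 = 2546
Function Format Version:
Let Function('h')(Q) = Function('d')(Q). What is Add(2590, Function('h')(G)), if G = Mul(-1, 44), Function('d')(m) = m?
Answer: 2546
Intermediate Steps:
G = -44
Function('h')(Q) = Q
Add(2590, Function('h')(G)) = Add(2590, -44) = 2546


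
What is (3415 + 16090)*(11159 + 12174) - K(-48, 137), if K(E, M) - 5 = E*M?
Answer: 455116736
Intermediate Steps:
K(E, M) = 5 + E*M
(3415 + 16090)*(11159 + 12174) - K(-48, 137) = (3415 + 16090)*(11159 + 12174) - (5 - 48*137) = 19505*23333 - (5 - 6576) = 455110165 - 1*(-6571) = 455110165 + 6571 = 455116736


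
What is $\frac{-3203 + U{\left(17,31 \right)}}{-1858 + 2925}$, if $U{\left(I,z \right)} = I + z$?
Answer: $- \frac{3155}{1067} \approx -2.9569$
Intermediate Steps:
$\frac{-3203 + U{\left(17,31 \right)}}{-1858 + 2925} = \frac{-3203 + \left(17 + 31\right)}{-1858 + 2925} = \frac{-3203 + 48}{1067} = \left(-3155\right) \frac{1}{1067} = - \frac{3155}{1067}$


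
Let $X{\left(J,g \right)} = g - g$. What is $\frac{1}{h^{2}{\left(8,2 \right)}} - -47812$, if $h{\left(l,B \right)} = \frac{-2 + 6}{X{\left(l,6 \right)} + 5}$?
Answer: $\frac{765017}{16} \approx 47814.0$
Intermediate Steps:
$X{\left(J,g \right)} = 0$
$h{\left(l,B \right)} = \frac{4}{5}$ ($h{\left(l,B \right)} = \frac{-2 + 6}{0 + 5} = \frac{4}{5}$)
$\frac{1}{h^{2}{\left(8,2 \right)}} - -47812 = \frac{1}{\left(\frac{4}{5}\right)^{2}} - -47812 = \frac{1}{\frac{16}{25}} + 47812 = \frac{25}{16} + 47812 = \frac{765017}{16}$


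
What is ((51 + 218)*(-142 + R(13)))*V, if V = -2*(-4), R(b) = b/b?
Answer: -303432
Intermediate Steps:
R(b) = 1
V = 8
((51 + 218)*(-142 + R(13)))*V = ((51 + 218)*(-142 + 1))*8 = (269*(-141))*8 = -37929*8 = -303432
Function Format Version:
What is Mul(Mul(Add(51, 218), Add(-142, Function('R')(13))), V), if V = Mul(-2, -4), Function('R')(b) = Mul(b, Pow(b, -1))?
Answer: -303432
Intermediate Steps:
Function('R')(b) = 1
V = 8
Mul(Mul(Add(51, 218), Add(-142, Function('R')(13))), V) = Mul(Mul(Add(51, 218), Add(-142, 1)), 8) = Mul(Mul(269, -141), 8) = Mul(-37929, 8) = -303432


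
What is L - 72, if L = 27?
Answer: -45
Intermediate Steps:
L - 72 = 27 - 72 = -45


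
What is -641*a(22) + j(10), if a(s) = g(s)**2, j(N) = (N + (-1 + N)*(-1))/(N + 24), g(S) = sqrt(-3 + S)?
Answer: -414085/34 ≈ -12179.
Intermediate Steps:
j(N) = 1/(24 + N) (j(N) = (N + (1 - N))/(24 + N) = 1/(24 + N))
a(s) = -3 + s (a(s) = (sqrt(-3 + s))**2 = -3 + s)
-641*a(22) + j(10) = -641*(-3 + 22) + 1/(24 + 10) = -641*19 + 1/34 = -12179 + 1/34 = -414085/34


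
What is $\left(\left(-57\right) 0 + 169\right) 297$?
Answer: $50193$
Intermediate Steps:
$\left(\left(-57\right) 0 + 169\right) 297 = \left(0 + 169\right) 297 = 169 \cdot 297 = 50193$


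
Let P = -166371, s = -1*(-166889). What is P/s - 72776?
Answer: -12145680235/166889 ≈ -72777.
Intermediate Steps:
s = 166889
P/s - 72776 = -166371/166889 - 72776 = -12145680235/166889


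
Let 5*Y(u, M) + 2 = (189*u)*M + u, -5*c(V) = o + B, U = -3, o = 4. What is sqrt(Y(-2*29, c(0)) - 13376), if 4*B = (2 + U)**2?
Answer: I*sqrt(1152446)/10 ≈ 107.35*I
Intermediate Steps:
B = 1/4 (B = (2 - 3)**2/4 = (1/4)*(-1)**2 = (1/4)*1 = 1/4 ≈ 0.25000)
c(V) = -17/20 (c(V) = -(4 + 1/4)/5 = -1/5*17/4 = -17/20)
Y(u, M) = -2/5 + u/5 + 189*M*u/5 (Y(u, M) = -2/5 + ((189*u)*M + u)/5 = -2/5 + (189*M*u + u)/5 = -2/5 + (u + 189*M*u)/5 = -2/5 + (u/5 + 189*M*u/5) = -2/5 + u/5 + 189*M*u/5)
sqrt(Y(-2*29, c(0)) - 13376) = sqrt((-2/5 + (-2*29)/5 + (189/5)*(-17/20)*(-2*29)) - 13376) = sqrt((-2/5 + (1/5)*(-58) + (189/5)*(-17/20)*(-58)) - 13376) = sqrt((-2/5 - 58/5 + 93177/50) - 13376) = sqrt(92577/50 - 13376) = sqrt(-576223/50) = I*sqrt(1152446)/10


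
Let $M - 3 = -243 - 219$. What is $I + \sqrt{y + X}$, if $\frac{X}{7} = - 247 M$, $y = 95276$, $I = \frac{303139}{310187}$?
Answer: $\frac{303139}{310187} + \sqrt{888887} \approx 943.79$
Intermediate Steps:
$I = \frac{303139}{310187}$ ($I = 303139 \cdot \frac{1}{310187} = \frac{303139}{310187} \approx 0.97728$)
$M = -459$ ($M = 3 - 462 = -459$)
$X = 793611$ ($X = 7 \left(\left(-247\right) \left(-459\right)\right) = 7 \cdot 113373 = 793611$)
$I + \sqrt{y + X} = \frac{303139}{310187} + \sqrt{95276 + 793611} = \frac{303139}{310187} + \sqrt{888887}$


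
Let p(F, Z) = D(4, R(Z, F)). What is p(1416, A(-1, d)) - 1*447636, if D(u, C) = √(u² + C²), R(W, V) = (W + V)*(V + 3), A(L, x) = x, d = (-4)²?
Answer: -447636 + 4*√258066032005 ≈ 1.5844e+6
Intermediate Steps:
d = 16
R(W, V) = (3 + V)*(V + W) (R(W, V) = (V + W)*(3 + V) = (3 + V)*(V + W))
D(u, C) = √(C² + u²)
p(F, Z) = √(16 + (F² + 3*F + 3*Z + F*Z)²) (p(F, Z) = √((F² + 3*F + 3*Z + F*Z)² + 4²) = √((F² + 3*F + 3*Z + F*Z)² + 16) = √(16 + (F² + 3*F + 3*Z + F*Z)²))
p(1416, A(-1, d)) - 1*447636 = √(16 + (1416² + 3*1416 + 3*16 + 1416*16)²) - 1*447636 = √(16 + (2005056 + 4248 + 48 + 22656)²) - 447636 = √(16 + 2032008²) - 447636 = √(16 + 4129056512064) - 447636 = √4129056512080 - 447636 = 4*√258066032005 - 447636 = -447636 + 4*√258066032005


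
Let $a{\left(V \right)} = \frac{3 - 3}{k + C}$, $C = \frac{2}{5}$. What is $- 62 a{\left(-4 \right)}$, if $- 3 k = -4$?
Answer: $0$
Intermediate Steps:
$k = \frac{4}{3}$ ($k = \left(- \frac{1}{3}\right) \left(-4\right) = \frac{4}{3} \approx 1.3333$)
$C = \frac{2}{5}$ ($C = 2 \cdot \frac{1}{5} = \frac{2}{5} \approx 0.4$)
$a{\left(V \right)} = 0$ ($a{\left(V \right)} = \frac{3 - 3}{\frac{4}{3} + \frac{2}{5}} = \frac{0}{\frac{26}{15}} = 0 \cdot \frac{15}{26} = 0$)
$- 62 a{\left(-4 \right)} = \left(-62\right) 0 = 0$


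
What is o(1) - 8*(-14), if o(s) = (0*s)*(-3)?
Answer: 112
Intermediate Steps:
o(s) = 0 (o(s) = 0*(-3) = 0)
o(1) - 8*(-14) = 0 - 8*(-14) = 0 + 112 = 112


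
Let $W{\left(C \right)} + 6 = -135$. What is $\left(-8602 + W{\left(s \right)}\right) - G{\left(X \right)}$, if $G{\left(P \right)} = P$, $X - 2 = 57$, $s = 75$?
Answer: $-8802$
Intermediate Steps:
$W{\left(C \right)} = -141$ ($W{\left(C \right)} = -6 - 135 = -141$)
$X = 59$ ($X = 2 + 57 = 59$)
$\left(-8602 + W{\left(s \right)}\right) - G{\left(X \right)} = \left(-8602 - 141\right) - 59 = -8743 - 59 = -8802$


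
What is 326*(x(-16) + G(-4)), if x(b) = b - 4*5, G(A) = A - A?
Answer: -11736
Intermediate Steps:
G(A) = 0
x(b) = -20 + b (x(b) = b - 20 = -20 + b)
326*(x(-16) + G(-4)) = 326*((-20 - 16) + 0) = 326*(-36 + 0) = 326*(-36) = -11736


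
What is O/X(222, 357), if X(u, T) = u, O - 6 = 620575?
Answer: 620581/222 ≈ 2795.4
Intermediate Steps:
O = 620581 (O = 6 + 620575 = 620581)
O/X(222, 357) = 620581/222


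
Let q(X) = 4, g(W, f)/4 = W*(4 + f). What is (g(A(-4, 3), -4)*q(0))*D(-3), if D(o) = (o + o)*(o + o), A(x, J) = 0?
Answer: 0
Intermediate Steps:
g(W, f) = 4*W*(4 + f) (g(W, f) = 4*(W*(4 + f)) = 4*W*(4 + f))
D(o) = 4*o² (D(o) = (2*o)*(2*o) = 4*o²)
(g(A(-4, 3), -4)*q(0))*D(-3) = ((4*0*(4 - 4))*4)*(4*(-3)²) = ((4*0*0)*4)*(4*9) = (0*4)*36 = 0*36 = 0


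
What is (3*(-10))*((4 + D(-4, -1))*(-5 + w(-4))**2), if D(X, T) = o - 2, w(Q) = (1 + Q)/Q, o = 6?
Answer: -4335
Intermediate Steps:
w(Q) = (1 + Q)/Q
D(X, T) = 4 (D(X, T) = 6 - 2 = 4)
(3*(-10))*((4 + D(-4, -1))*(-5 + w(-4))**2) = (3*(-10))*((4 + 4)*(-5 + (1 - 4)/(-4))**2) = -240*(-5 - 1/4*(-3))**2 = -240*(-5 + 3/4)**2 = -240*(-17/4)**2 = -240*289/16 = -30*289/2 = -4335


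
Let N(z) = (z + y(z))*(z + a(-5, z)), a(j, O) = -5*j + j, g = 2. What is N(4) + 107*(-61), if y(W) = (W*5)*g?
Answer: -5471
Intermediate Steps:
a(j, O) = -4*j
y(W) = 10*W (y(W) = (W*5)*2 = (5*W)*2 = 10*W)
N(z) = 11*z*(20 + z) (N(z) = (z + 10*z)*(z - 4*(-5)) = (11*z)*(z + 20) = (11*z)*(20 + z) = 11*z*(20 + z))
N(4) + 107*(-61) = 11*4*(20 + 4) + 107*(-61) = 11*4*24 - 6527 = 1056 - 6527 = -5471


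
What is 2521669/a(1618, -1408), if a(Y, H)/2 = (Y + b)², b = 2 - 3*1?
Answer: 2521669/5229378 ≈ 0.48221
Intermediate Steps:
b = -1 (b = 2 - 3 = -1)
a(Y, H) = 2*(-1 + Y)² (a(Y, H) = 2*(Y - 1)² = 2*(-1 + Y)²)
2521669/a(1618, -1408) = 2521669/((2*(-1 + 1618)²)) = 2521669/((2*1617²)) = 2521669/((2*2614689)) = 2521669/5229378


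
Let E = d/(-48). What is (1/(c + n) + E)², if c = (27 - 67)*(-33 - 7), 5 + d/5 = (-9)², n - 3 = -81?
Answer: 5225699521/83393424 ≈ 62.663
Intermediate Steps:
n = -78 (n = 3 - 81 = -78)
d = 380 (d = -25 + 5*(-9)² = -25 + 5*81 = -25 + 405 = 380)
c = 1600 (c = -40*(-40) = 1600)
E = -95/12 (E = 380/(-48) = 380*(-1/48) = -95/12 ≈ -7.9167)
(1/(c + n) + E)² = (1/(1600 - 78) - 95/12)² = (1/1522 - 95/12)² = (-72289/9132)² = 5225699521/83393424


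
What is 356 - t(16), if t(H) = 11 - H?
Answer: 361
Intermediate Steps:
356 - t(16) = 356 - (11 - 1*16) = 356 - (11 - 16) = 356 - 1*(-5) = 356 + 5 = 361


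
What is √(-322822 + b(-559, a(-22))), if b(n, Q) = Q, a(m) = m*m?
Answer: I*√322338 ≈ 567.75*I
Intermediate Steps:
a(m) = m²
√(-322822 + b(-559, a(-22))) = √(-322822 + (-22)²) = √(-322822 + 484) = √(-322338) = I*√322338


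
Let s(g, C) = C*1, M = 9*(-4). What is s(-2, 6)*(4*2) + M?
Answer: 12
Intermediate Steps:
M = -36
s(g, C) = C
s(-2, 6)*(4*2) + M = 6*(4*2) - 36 = 6*8 - 36 = 48 - 36 = 12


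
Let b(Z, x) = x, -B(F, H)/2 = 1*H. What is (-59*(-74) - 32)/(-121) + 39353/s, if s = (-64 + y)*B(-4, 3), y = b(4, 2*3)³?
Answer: -792211/10032 ≈ -78.968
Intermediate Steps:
B(F, H) = -2*H
y = 216 (y = (2*3)³ = 6³ = 216)
s = -912 (s = (-64 + 216)*(-2*3) = 152*(-6) = -912)
(-59*(-74) - 32)/(-121) + 39353/s = (-59*(-74) - 32)/(-121) + 39353/(-912) = (4366 - 32)*(-1/121) + 39353*(-1/912) = 4334*(-1/121) - 39353/912 = -394/11 - 39353/912 = -792211/10032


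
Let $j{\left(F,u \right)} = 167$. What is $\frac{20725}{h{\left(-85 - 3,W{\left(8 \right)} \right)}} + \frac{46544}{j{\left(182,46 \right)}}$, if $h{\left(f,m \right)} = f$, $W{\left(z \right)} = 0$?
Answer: $\frac{634797}{14696} \approx 43.195$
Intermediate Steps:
$\frac{20725}{h{\left(-85 - 3,W{\left(8 \right)} \right)}} + \frac{46544}{j{\left(182,46 \right)}} = \frac{20725}{-85 - 3} + \frac{46544}{167} = \frac{20725}{-85 - 3} + 46544 \cdot \frac{1}{167} = \frac{20725}{-88} + \frac{46544}{167} = 20725 \left(- \frac{1}{88}\right) + \frac{46544}{167} = - \frac{20725}{88} + \frac{46544}{167} = \frac{634797}{14696}$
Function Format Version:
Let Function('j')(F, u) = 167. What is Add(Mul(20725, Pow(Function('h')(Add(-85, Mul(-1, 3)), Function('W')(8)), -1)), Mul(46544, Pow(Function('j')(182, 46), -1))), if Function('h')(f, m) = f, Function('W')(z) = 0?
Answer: Rational(634797, 14696) ≈ 43.195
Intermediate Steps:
Add(Mul(20725, Pow(Function('h')(Add(-85, Mul(-1, 3)), Function('W')(8)), -1)), Mul(46544, Pow(Function('j')(182, 46), -1))) = Add(Mul(20725, Pow(Add(-85, Mul(-1, 3)), -1)), Mul(46544, Pow(167, -1))) = Add(Mul(20725, Pow(Add(-85, -3), -1)), Mul(46544, Rational(1, 167))) = Add(Mul(20725, Pow(-88, -1)), Rational(46544, 167)) = Add(Mul(20725, Rational(-1, 88)), Rational(46544, 167)) = Add(Rational(-20725, 88), Rational(46544, 167)) = Rational(634797, 14696)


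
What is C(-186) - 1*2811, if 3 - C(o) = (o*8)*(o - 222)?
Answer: -609912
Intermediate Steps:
C(o) = 3 - 8*o*(-222 + o) (C(o) = 3 - o*8*(o - 222) = 3 - 8*o*(-222 + o))
C(-186) - 1*2811 = (3 - 8*(-186)² + 1776*(-186)) - 1*2811 = (3 - 8*34596 - 330336) - 2811 = (3 - 276768 - 330336) - 2811 = -607101 - 2811 = -609912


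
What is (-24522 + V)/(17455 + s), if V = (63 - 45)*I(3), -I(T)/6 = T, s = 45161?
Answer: -4141/10436 ≈ -0.39680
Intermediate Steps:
I(T) = -6*T
V = -324 (V = (63 - 45)*(-6*3) = 18*(-18) = -324)
(-24522 + V)/(17455 + s) = (-24522 - 324)/(17455 + 45161) = -24846/62616 = -24846*1/62616 = -4141/10436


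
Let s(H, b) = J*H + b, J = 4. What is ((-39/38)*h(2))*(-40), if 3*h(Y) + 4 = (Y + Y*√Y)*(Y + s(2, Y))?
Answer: 5200/19 + 6240*√2/19 ≈ 738.14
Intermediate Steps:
s(H, b) = b + 4*H (s(H, b) = 4*H + b = b + 4*H)
h(Y) = -4/3 + (8 + 2*Y)*(Y + Y^(3/2))/3 (h(Y) = -4/3 + ((Y + Y*√Y)*(Y + (Y + 4*2)))/3 = -4/3 + ((Y + Y^(3/2))*(Y + (Y + 8)))/3 = -4/3 + ((Y + Y^(3/2))*(Y + (8 + Y)))/3 = -4/3 + ((Y + Y^(3/2))*(8 + 2*Y))/3 = -4/3 + ((8 + 2*Y)*(Y + Y^(3/2)))/3 = -4/3 + (8 + 2*Y)*(Y + Y^(3/2))/3)
((-39/38)*h(2))*(-40) = ((-39/38)*(-4/3 + (⅓)*2² + 2^(5/2)/3 + (⅓)*2*(8 + 2) + 2^(3/2)*(8 + 2)/3))*(-40) = ((-39*1/38)*(-4/3 + (⅓)*4 + (4*√2)/3 + (⅓)*2*10 + (⅓)*(2*√2)*10))*(-40) = -39*(-4/3 + 4/3 + 4*√2/3 + 20/3 + 20*√2/3)/38*(-40) = -39*(20/3 + 8*√2)/38*(-40) = (-130/19 - 156*√2/19)*(-40) = 5200/19 + 6240*√2/19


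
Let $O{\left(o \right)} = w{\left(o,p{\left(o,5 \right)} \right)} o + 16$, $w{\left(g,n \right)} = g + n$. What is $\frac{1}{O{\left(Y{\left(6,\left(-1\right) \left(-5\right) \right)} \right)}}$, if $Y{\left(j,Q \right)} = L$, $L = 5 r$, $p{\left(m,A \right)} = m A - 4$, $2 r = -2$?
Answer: $\frac{1}{186} \approx 0.0053763$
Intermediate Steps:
$r = -1$ ($r = \frac{1}{2} \left(-2\right) = -1$)
$p{\left(m,A \right)} = -4 + A m$ ($p{\left(m,A \right)} = A m - 4 = -4 + A m$)
$L = -5$ ($L = 5 \left(-1\right) = -5$)
$Y{\left(j,Q \right)} = -5$
$O{\left(o \right)} = 16 + o \left(-4 + 6 o\right)$ ($O{\left(o \right)} = \left(o + \left(-4 + 5 o\right)\right) o + 16 = \left(-4 + 6 o\right) o + 16 = o \left(-4 + 6 o\right) + 16 = 16 + o \left(-4 + 6 o\right)$)
$\frac{1}{O{\left(Y{\left(6,\left(-1\right) \left(-5\right) \right)} \right)}} = \frac{1}{16 + 2 \left(-5\right) \left(-2 + 3 \left(-5\right)\right)} = \frac{1}{16 + 2 \left(-5\right) \left(-2 - 15\right)} = \frac{1}{16 + 2 \left(-5\right) \left(-17\right)} = \frac{1}{16 + 170} = \frac{1}{186}$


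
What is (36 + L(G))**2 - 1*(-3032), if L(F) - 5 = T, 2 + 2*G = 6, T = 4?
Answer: 5057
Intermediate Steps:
G = 2 (G = -1 + (1/2)*6 = -1 + 3 = 2)
L(F) = 9 (L(F) = 5 + 4 = 9)
(36 + L(G))**2 - 1*(-3032) = (36 + 9)**2 - 1*(-3032) = 45**2 + 3032 = 2025 + 3032 = 5057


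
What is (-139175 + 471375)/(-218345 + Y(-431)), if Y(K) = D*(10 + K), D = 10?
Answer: -66440/44511 ≈ -1.4927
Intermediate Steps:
Y(K) = 100 + 10*K (Y(K) = 10*(10 + K) = 100 + 10*K)
(-139175 + 471375)/(-218345 + Y(-431)) = (-139175 + 471375)/(-218345 + (100 + 10*(-431))) = 332200/(-218345 + (100 - 4310)) = 332200/(-218345 - 4210) = 332200/(-222555) = 332200*(-1/222555) = -66440/44511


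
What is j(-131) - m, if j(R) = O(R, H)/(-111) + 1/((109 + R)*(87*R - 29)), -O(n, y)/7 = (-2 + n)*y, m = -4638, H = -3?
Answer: 43370970801/9300764 ≈ 4663.2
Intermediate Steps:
O(n, y) = -7*y*(-2 + n) (O(n, y) = -7*(-2 + n)*y = -7*y*(-2 + n))
j(R) = 14/37 - 7*R/37 + 1/((-29 + 87*R)*(109 + R)) (j(R) = (7*(-3)*(2 - R))/(-111) + 1/((109 + R)*(87*R - 29)) = (-42 + 21*R)*(-1/111) + 1/((109 + R)*(-29 + 87*R)) = (14/37 - 7*R/37) + 1/((-29 + 87*R)*(109 + R)) = 14/37 - 7*R/37 + 1/((-29 + 87*R)*(109 + R)))
j(-131) - m = (-44217 - 64960*(-131)**2 - 609*(-131)**3 + 154483*(-131))/(1073*(-109 + 3*(-131)**2 + 326*(-131))) - 1*(-4638) = (-44217 - 64960*17161 - 609*(-2248091) - 20237273)/(1073*(-109 + 3*17161 - 42706)) + 4638 = (-44217 - 1114778560 + 1369087419 - 20237273)/(1073*(-109 + 51483 - 42706)) + 4638 = (1/1073)*234027369/8668 + 4638 = (1/1073)*(1/8668)*234027369 + 4638 = 234027369/9300764 + 4638 = 43370970801/9300764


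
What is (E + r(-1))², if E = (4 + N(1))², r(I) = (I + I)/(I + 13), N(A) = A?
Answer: 22201/36 ≈ 616.69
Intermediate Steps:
r(I) = 2*I/(13 + I) (r(I) = (2*I)/(13 + I) = 2*I/(13 + I))
E = 25 (E = (4 + 1)² = 5² = 25)
(E + r(-1))² = (25 + 2*(-1)/(13 - 1))² = (25 + 2*(-1)/12)² = (25 + 2*(-1)*(1/12))² = (25 - ⅙)² = (149/6)² = 22201/36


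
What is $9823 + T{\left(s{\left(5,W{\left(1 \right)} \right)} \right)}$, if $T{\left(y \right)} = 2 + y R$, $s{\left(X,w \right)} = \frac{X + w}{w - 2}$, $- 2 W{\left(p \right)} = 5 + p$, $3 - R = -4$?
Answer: $\frac{49111}{5} \approx 9822.2$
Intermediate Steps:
$R = 7$ ($R = 3 - -4 = 3 + 4 = 7$)
$W{\left(p \right)} = - \frac{5}{2} - \frac{p}{2}$ ($W{\left(p \right)} = - \frac{5 + p}{2} = - \frac{5}{2} - \frac{p}{2}$)
$s{\left(X,w \right)} = \frac{X + w}{-2 + w}$
$T{\left(y \right)} = 2 + 7 y$ ($T{\left(y \right)} = 2 + y 7 = 2 + 7 y$)
$9823 + T{\left(s{\left(5,W{\left(1 \right)} \right)} \right)} = 9823 + \left(2 + 7 \frac{5 - 3}{-2 - 3}\right) = 9823 + \left(2 + 7 \frac{1}{-5} \cdot 2\right) = 9823 + \left(2 + 7 \left(\left(- \frac{1}{5}\right) 2\right)\right) = 9823 + \left(2 + 7 \left(- \frac{2}{5}\right)\right) = 9823 + \left(2 - \frac{14}{5}\right) = 9823 - \frac{4}{5} = \frac{49111}{5}$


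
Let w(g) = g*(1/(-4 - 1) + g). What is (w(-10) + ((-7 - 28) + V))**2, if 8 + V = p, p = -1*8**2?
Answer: 25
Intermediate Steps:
p = -64 (p = -1*64 = -64)
V = -72 (V = -8 - 64 = -72)
w(g) = g*(-1/5 + g) (w(g) = g*(1/(-5) + g) = g*(-1/5 + g))
(w(-10) + ((-7 - 28) + V))**2 = (-10*(-1/5 - 10) + ((-7 - 28) - 72))**2 = (-10*(-51/5) + (-35 - 72))**2 = (102 - 107)**2 = (-5)**2 = 25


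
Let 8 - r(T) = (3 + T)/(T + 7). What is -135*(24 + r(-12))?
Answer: -4077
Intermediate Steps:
r(T) = 8 - (3 + T)/(7 + T) (r(T) = 8 - (3 + T)/(T + 7) = 8 - (3 + T)/(7 + T))
-135*(24 + r(-12)) = -135*(24 + (53 + 7*(-12))/(7 - 12)) = -135*(24 + (53 - 84)/(-5)) = -135*(24 - ⅕*(-31)) = -135*(24 + 31/5) = -135*151/5 = -4077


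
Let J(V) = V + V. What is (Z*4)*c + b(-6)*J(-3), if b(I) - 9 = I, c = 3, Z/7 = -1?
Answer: -102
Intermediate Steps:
Z = -7 (Z = 7*(-1) = -7)
b(I) = 9 + I
J(V) = 2*V
(Z*4)*c + b(-6)*J(-3) = -7*4*3 + (9 - 6)*(2*(-3)) = -28*3 + 3*(-6) = -84 - 18 = -102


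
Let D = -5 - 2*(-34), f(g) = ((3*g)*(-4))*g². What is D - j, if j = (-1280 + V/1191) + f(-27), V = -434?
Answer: -279709489/1191 ≈ -2.3485e+5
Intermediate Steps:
f(g) = -12*g³ (f(g) = (-12*g)*g² = -12*g³)
D = 63 (D = -5 + 68 = 63)
j = 279784522/1191 (j = (-1280 - 434/1191) - 12*(-27)³ = (-1280 - 434*1/1191) - 12*(-19683) = (-1280 - 434/1191) + 236196 = -1524914/1191 + 236196 = 279784522/1191 ≈ 2.3492e+5)
D - j = 63 - 1*279784522/1191 = 63 - 279784522/1191 = -279709489/1191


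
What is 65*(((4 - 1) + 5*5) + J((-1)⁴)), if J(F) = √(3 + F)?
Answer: 1950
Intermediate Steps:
65*(((4 - 1) + 5*5) + J((-1)⁴)) = 65*(((4 - 1) + 5*5) + √(3 + (-1)⁴)) = 65*((3 + 25) + √(3 + 1)) = 65*(28 + √4) = 65*(28 + 2) = 65*30 = 1950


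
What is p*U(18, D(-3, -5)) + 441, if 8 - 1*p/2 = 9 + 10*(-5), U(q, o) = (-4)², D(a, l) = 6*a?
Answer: 2009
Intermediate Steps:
U(q, o) = 16
p = 98 (p = 16 - 2*(9 + 10*(-5)) = 16 - 2*(9 - 50) = 16 - 2*(-41) = 16 + 82 = 98)
p*U(18, D(-3, -5)) + 441 = 98*16 + 441 = 1568 + 441 = 2009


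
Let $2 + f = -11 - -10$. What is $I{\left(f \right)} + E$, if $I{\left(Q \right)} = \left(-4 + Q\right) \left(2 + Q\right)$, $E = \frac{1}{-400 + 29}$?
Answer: $\frac{2596}{371} \approx 6.9973$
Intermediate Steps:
$f = -3$ ($f = -2 - 1 = -3$)
$E = - \frac{1}{371}$ ($E = \frac{1}{-371} = - \frac{1}{371} \approx -0.0026954$)
$I{\left(f \right)} + E = \left(-8 + \left(-3\right)^{2} - -6\right) - \frac{1}{371} = \left(-8 + 9 + 6\right) - \frac{1}{371} = 7 - \frac{1}{371} = \frac{2596}{371}$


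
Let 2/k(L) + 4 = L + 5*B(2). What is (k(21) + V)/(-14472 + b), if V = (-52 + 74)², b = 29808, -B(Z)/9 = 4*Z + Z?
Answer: 104785/3320244 ≈ 0.031559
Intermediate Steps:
B(Z) = -45*Z (B(Z) = -9*(4*Z + Z) = -45*Z)
V = 484 (V = 22² = 484)
k(L) = 2/(-454 + L) (k(L) = 2/(-4 + (L + 5*(-45*2))) = 2/(-4 + (L + 5*(-90))) = 2/(-4 + (L - 450)) = 2/(-4 + (-450 + L)) = 2/(-454 + L))
(k(21) + V)/(-14472 + b) = (2/(-454 + 21) + 484)/(-14472 + 29808) = (2/(-433) + 484)/15336 = (2*(-1/433) + 484)*(1/15336) = (-2/433 + 484)*(1/15336) = (209570/433)*(1/15336) = 104785/3320244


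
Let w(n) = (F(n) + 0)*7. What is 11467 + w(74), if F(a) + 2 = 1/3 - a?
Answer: 32812/3 ≈ 10937.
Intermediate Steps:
F(a) = -5/3 - a (F(a) = -2 + (1/3 - a) = -2 + (⅓ - a) = -5/3 - a)
w(n) = -35/3 - 7*n (w(n) = ((-5/3 - n) + 0)*7 = (-5/3 - n)*7 = -35/3 - 7*n)
11467 + w(74) = 11467 + (-35/3 - 7*74) = 11467 + (-35/3 - 518) = 11467 - 1589/3 = 32812/3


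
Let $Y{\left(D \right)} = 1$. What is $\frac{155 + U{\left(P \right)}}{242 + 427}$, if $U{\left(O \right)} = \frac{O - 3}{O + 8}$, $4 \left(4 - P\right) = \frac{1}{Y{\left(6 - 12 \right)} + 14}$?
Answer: $\frac{37168}{160337} \approx 0.23181$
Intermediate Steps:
$P = \frac{239}{60}$ ($P = 4 - \frac{1}{4 \left(1 + 14\right)} = 4 - \frac{1}{4 \cdot 15} = 4 - \frac{1}{60} = \frac{239}{60} \approx 3.9833$)
$U{\left(O \right)} = \frac{-3 + O}{8 + O}$
$\frac{155 + U{\left(P \right)}}{242 + 427} = \frac{155 + \frac{-3 + \frac{239}{60}}{8 + \frac{239}{60}}}{242 + 427} = \frac{155 + \frac{1}{\frac{719}{60}} \cdot \frac{59}{60}}{669} = \left(155 + \frac{60}{719} \cdot \frac{59}{60}\right) \frac{1}{669} = \left(155 + \frac{59}{719}\right) \frac{1}{669} = \frac{111504}{719} \cdot \frac{1}{669} = \frac{37168}{160337}$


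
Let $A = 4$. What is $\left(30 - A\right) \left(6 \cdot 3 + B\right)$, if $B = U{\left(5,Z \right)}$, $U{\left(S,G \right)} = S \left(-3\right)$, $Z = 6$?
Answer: $78$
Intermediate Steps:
$U{\left(S,G \right)} = - 3 S$
$B = -15$ ($B = \left(-3\right) 5 = -15$)
$\left(30 - A\right) \left(6 \cdot 3 + B\right) = \left(30 - 4\right) \left(6 \cdot 3 - 15\right) = \left(30 - 4\right) \left(18 - 15\right) = 26 \cdot 3 = 78$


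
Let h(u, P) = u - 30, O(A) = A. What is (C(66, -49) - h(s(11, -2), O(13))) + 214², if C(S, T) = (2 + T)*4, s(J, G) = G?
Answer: 45640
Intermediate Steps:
C(S, T) = 8 + 4*T
h(u, P) = -30 + u
(C(66, -49) - h(s(11, -2), O(13))) + 214² = ((8 + 4*(-49)) - (-30 - 2)) + 214² = ((8 - 196) - 1*(-32)) + 45796 = (-188 + 32) + 45796 = -156 + 45796 = 45640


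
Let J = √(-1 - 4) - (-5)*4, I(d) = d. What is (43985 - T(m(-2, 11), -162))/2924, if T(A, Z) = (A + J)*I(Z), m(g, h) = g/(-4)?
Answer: 23653/1462 + 81*I*√5/1462 ≈ 16.179 + 0.12389*I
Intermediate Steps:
m(g, h) = -g/4 (m(g, h) = g*(-¼) = -g/4)
J = 20 + I*√5 (J = √(-5) - 1*(-20) = I*√5 + 20 = 20 + I*√5 ≈ 20.0 + 2.2361*I)
T(A, Z) = Z*(20 + A + I*√5) (T(A, Z) = (A + (20 + I*√5))*Z = (20 + A + I*√5)*Z = Z*(20 + A + I*√5))
(43985 - T(m(-2, 11), -162))/2924 = (43985 - (-162)*(20 - ¼*(-2) + I*√5))/2924 = (43985 - (-162)*(20 + ½ + I*√5))*(1/2924) = (43985 - (-162)*(41/2 + I*√5))*(1/2924) = (43985 - (-3321 - 162*I*√5))*(1/2924) = (43985 + (3321 + 162*I*√5))*(1/2924) = (47306 + 162*I*√5)*(1/2924) = 23653/1462 + 81*I*√5/1462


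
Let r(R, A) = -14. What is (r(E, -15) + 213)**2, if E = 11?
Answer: 39601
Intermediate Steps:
(r(E, -15) + 213)**2 = (-14 + 213)**2 = 199**2 = 39601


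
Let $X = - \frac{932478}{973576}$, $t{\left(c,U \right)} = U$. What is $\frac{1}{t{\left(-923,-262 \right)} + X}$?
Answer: $- \frac{486788}{128004695} \approx -0.0038029$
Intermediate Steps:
$X = - \frac{466239}{486788}$ ($X = \left(-932478\right) \frac{1}{973576} = - \frac{466239}{486788} \approx -0.95779$)
$\frac{1}{t{\left(-923,-262 \right)} + X} = \frac{1}{-262 - \frac{466239}{486788}} = \frac{1}{- \frac{128004695}{486788}} = - \frac{486788}{128004695}$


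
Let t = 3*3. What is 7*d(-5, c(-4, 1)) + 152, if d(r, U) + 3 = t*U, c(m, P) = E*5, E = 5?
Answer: 1706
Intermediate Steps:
c(m, P) = 25 (c(m, P) = 5*5 = 25)
t = 9
d(r, U) = -3 + 9*U
7*d(-5, c(-4, 1)) + 152 = 7*(-3 + 9*25) + 152 = 7*(-3 + 225) + 152 = 7*222 + 152 = 1554 + 152 = 1706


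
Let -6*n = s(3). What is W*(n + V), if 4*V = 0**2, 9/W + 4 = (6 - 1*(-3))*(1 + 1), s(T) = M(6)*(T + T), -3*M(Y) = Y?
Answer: 9/7 ≈ 1.2857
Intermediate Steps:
M(Y) = -Y/3
s(T) = -4*T (s(T) = (-1/3*6)*(T + T) = -4*T)
n = 2 (n = -(-2)*3/3 = -1/6*(-12) = 2)
W = 9/14 (W = 9/(-4 + (6 - 1*(-3))*(1 + 1)) = 9/(-4 + (6 + 3)*2) = 9/(-4 + 9*2) = 9/(-4 + 18) = 9/14 ≈ 0.64286)
V = 0 (V = (1/4)*0**2 = (1/4)*0 = 0)
W*(n + V) = 9*(2 + 0)/14 = (9/14)*2 = 9/7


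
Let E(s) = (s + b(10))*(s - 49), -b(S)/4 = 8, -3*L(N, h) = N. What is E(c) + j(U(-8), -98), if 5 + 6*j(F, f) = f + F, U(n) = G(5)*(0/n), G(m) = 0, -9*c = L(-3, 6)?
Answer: 252695/162 ≈ 1559.8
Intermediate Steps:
L(N, h) = -N/3
c = -⅑ (c = -(-1)*(-3)/27 = -⅑*1 = -⅑ ≈ -0.11111)
b(S) = -32 (b(S) = -4*8 = -32)
U(n) = 0 (U(n) = 0*(0/n) = 0*0 = 0)
E(s) = (-49 + s)*(-32 + s) (E(s) = (s - 32)*(s - 49) = (-32 + s)*(-49 + s) = (-49 + s)*(-32 + s))
j(F, f) = -⅚ + F/6 + f/6 (j(F, f) = -⅚ + (f + F)/6 = -⅚ + (F + f)/6 = -⅚ + (F/6 + f/6) = -⅚ + F/6 + f/6)
E(c) + j(U(-8), -98) = (1568 + (-⅑)² - 81*(-⅑)) + (-⅚ + (⅙)*0 + (⅙)*(-98)) = (1568 + 1/81 + 9) + (-⅚ + 0 - 49/3) = 127738/81 - 103/6 = 252695/162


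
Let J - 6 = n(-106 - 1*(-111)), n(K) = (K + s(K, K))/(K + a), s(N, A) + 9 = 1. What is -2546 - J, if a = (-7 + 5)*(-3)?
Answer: -28069/11 ≈ -2551.7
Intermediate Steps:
s(N, A) = -8 (s(N, A) = -9 + 1 = -8)
a = 6 (a = -2*(-3) = 6)
n(K) = (-8 + K)/(6 + K) (n(K) = (K - 8)/(K + 6) = (-8 + K)/(6 + K))
J = 63/11 (J = 6 + (-8 + (-106 - 1*(-111)))/(6 + (-106 - 1*(-111))) = 6 + (-8 + (-106 + 111))/(6 + (-106 + 111)) = 6 + (-8 + 5)/(6 + 5) = 6 - 3/11 = 63/11 ≈ 5.7273)
-2546 - J = -2546 - 1*63/11 = -2546 - 63/11 = -28069/11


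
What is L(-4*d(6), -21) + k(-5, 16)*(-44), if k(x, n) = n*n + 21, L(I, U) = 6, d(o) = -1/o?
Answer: -12182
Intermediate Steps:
k(x, n) = 21 + n² (k(x, n) = n² + 21 = 21 + n²)
L(-4*d(6), -21) + k(-5, 16)*(-44) = 6 + (21 + 16²)*(-44) = 6 + (21 + 256)*(-44) = 6 + 277*(-44) = 6 - 12188 = -12182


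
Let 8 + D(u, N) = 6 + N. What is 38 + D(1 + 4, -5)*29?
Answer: -165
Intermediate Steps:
D(u, N) = -2 + N (D(u, N) = -8 + (6 + N) = -2 + N)
38 + D(1 + 4, -5)*29 = 38 + (-2 - 5)*29 = 38 - 7*29 = 38 - 203 = -165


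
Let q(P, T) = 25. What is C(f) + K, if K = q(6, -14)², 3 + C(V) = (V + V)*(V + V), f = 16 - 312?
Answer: 351086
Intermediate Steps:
f = -296
C(V) = -3 + 4*V² (C(V) = -3 + (V + V)*(V + V) = -3 + (2*V)*(2*V) = -3 + 4*V²)
K = 625 (K = 25² = 625)
C(f) + K = (-3 + 4*(-296)²) + 625 = (-3 + 4*87616) + 625 = (-3 + 350464) + 625 = 350461 + 625 = 351086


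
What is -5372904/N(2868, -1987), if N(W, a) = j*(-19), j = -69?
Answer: -1790968/437 ≈ -4098.3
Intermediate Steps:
N(W, a) = 1311 (N(W, a) = -69*(-19) = 1311)
-5372904/N(2868, -1987) = -5372904/1311 = -5372904*1/1311 = -1790968/437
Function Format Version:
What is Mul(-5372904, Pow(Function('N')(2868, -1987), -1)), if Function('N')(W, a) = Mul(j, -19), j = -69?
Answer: Rational(-1790968, 437) ≈ -4098.3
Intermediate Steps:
Function('N')(W, a) = 1311 (Function('N')(W, a) = Mul(-69, -19) = 1311)
Mul(-5372904, Pow(Function('N')(2868, -1987), -1)) = Mul(-5372904, Pow(1311, -1)) = Mul(-5372904, Rational(1, 1311)) = Rational(-1790968, 437)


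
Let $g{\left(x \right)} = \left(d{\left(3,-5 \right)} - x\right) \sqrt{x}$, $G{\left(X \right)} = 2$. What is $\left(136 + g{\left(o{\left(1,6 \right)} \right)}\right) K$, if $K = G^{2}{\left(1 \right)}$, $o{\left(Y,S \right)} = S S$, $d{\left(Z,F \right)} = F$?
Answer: $-440$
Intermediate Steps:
$o{\left(Y,S \right)} = S^{2}$
$g{\left(x \right)} = \sqrt{x} \left(-5 - x\right)$ ($g{\left(x \right)} = \left(-5 - x\right) \sqrt{x} = \sqrt{x} \left(-5 - x\right)$)
$K = 4$ ($K = 2^{2} = 4$)
$\left(136 + g{\left(o{\left(1,6 \right)} \right)}\right) K = \left(136 + \sqrt{6^{2}} \left(-5 - 6^{2}\right)\right) 4 = \left(136 + \sqrt{36} \left(-5 - 36\right)\right) 4 = \left(136 + 6 \left(-5 - 36\right)\right) 4 = \left(136 + 6 \left(-41\right)\right) 4 = \left(136 - 246\right) 4 = \left(-110\right) 4 = -440$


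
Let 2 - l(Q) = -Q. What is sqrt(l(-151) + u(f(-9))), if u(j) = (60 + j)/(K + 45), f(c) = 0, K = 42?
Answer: I*sqrt(124729)/29 ≈ 12.178*I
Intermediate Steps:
u(j) = 20/29 + j/87 (u(j) = (60 + j)/(42 + 45) = (60 + j)/87 = (60 + j)*(1/87) = 20/29 + j/87)
l(Q) = 2 + Q (l(Q) = 2 - (-1)*Q = 2 + Q)
sqrt(l(-151) + u(f(-9))) = sqrt((2 - 151) + (20/29 + (1/87)*0)) = sqrt(-149 + (20/29 + 0)) = sqrt(-149 + 20/29) = sqrt(-4301/29) = I*sqrt(124729)/29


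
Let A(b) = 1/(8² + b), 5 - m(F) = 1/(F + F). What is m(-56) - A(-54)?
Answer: 2749/560 ≈ 4.9089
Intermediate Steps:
m(F) = 5 - 1/(2*F) (m(F) = 5 - 1/(F + F) = 5 - 1/(2*F))
A(b) = 1/(64 + b)
m(-56) - A(-54) = (5 - ½/(-56)) - 1/(64 - 54) = (5 - ½*(-1/56)) - 1/10 = (5 + 1/112) - 1*⅒ = 561/112 - ⅒ = 2749/560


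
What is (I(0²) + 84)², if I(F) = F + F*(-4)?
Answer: 7056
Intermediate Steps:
I(F) = -3*F (I(F) = F - 4*F = -3*F)
(I(0²) + 84)² = (-3*0² + 84)² = (-3*0 + 84)² = (0 + 84)² = 84² = 7056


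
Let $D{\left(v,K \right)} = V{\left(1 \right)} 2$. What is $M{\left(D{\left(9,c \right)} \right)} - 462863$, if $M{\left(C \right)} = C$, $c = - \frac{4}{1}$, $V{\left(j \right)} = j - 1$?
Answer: $-462863$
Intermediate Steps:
$V{\left(j \right)} = -1 + j$
$c = -4$ ($c = \left(-4\right) 1 = -4$)
$D{\left(v,K \right)} = 0$ ($D{\left(v,K \right)} = \left(-1 + 1\right) 2 = 0 \cdot 2 = 0$)
$M{\left(D{\left(9,c \right)} \right)} - 462863 = 0 - 462863 = -462863$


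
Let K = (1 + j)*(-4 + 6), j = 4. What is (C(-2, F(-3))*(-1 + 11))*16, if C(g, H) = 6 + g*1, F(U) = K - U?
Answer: 640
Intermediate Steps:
K = 10 (K = (1 + 4)*(-4 + 6) = 5*2 = 10)
F(U) = 10 - U
C(g, H) = 6 + g
(C(-2, F(-3))*(-1 + 11))*16 = ((6 - 2)*(-1 + 11))*16 = (4*10)*16 = 40*16 = 640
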